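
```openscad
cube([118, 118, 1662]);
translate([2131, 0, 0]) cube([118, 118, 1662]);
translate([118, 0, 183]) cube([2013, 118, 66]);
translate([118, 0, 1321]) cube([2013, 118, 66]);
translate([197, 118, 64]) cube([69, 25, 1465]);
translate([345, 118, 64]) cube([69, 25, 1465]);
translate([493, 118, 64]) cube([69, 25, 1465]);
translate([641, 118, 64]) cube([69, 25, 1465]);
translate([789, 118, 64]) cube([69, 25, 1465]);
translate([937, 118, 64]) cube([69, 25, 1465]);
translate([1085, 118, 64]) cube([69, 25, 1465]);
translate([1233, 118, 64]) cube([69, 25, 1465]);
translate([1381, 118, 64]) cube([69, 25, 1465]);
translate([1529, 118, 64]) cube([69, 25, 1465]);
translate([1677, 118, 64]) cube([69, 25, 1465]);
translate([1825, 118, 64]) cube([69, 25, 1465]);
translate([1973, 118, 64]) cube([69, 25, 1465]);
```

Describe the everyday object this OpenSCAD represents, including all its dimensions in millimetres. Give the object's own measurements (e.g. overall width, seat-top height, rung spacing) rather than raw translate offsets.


A fence section. Two 118×118 mm posts, 1662 mm tall, stand on the floor with a clear span of 2013 mm between their inner faces. Two horizontal rails of 118×66 mm section span the gap between the posts with their undersides at z = 183 mm and z = 1321 mm, flush with the posts' −y face. 13 pickets, each 69 mm wide, 25 mm thick and 1465 mm tall, are fixed to the +y face of the rails with their bottoms at z = 64 mm, spaced across the span with a 79 mm gap after the −x post and between neighbouring pickets, with 89 mm left before the +x post.


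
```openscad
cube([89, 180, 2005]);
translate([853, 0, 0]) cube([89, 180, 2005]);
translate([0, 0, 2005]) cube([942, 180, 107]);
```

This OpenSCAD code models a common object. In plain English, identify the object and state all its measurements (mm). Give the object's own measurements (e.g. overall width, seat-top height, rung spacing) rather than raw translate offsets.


A door frame. The clear opening is 764 mm wide and 2005 mm high. Two 89 mm wide jambs, 180 mm deep, stand either side of the opening from the floor to the top of the opening. A 107 mm thick head sits across the top of both jambs, spanning the full outside width of the frame.


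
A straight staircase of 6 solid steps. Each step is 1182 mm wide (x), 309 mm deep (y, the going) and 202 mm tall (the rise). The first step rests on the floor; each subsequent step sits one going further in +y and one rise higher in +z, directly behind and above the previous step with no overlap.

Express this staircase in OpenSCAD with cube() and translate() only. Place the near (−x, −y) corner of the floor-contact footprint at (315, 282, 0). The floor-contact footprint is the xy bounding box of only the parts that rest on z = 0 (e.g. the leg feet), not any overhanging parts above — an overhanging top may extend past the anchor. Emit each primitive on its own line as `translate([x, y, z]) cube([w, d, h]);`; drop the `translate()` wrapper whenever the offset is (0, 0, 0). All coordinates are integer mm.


translate([315, 282, 0]) cube([1182, 309, 202]);
translate([315, 591, 202]) cube([1182, 309, 202]);
translate([315, 900, 404]) cube([1182, 309, 202]);
translate([315, 1209, 606]) cube([1182, 309, 202]);
translate([315, 1518, 808]) cube([1182, 309, 202]);
translate([315, 1827, 1010]) cube([1182, 309, 202]);


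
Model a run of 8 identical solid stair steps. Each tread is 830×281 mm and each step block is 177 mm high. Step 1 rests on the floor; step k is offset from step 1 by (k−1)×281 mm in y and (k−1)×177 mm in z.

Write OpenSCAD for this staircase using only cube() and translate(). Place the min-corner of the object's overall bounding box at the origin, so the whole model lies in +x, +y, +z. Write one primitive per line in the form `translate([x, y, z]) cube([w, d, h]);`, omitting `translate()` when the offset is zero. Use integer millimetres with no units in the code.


cube([830, 281, 177]);
translate([0, 281, 177]) cube([830, 281, 177]);
translate([0, 562, 354]) cube([830, 281, 177]);
translate([0, 843, 531]) cube([830, 281, 177]);
translate([0, 1124, 708]) cube([830, 281, 177]);
translate([0, 1405, 885]) cube([830, 281, 177]);
translate([0, 1686, 1062]) cube([830, 281, 177]);
translate([0, 1967, 1239]) cube([830, 281, 177]);


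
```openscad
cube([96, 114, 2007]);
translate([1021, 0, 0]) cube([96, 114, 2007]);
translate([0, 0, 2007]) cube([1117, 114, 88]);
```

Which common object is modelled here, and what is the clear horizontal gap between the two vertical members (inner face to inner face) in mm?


A door frame. The clear opening width is 925 mm.

Two 2007 mm tall posts with a header on top — a door frame. The left jamb is 96 mm wide at x = 0; the right jamb starts at x = 1021. The clear opening is 1021 − 96 = 925 mm.


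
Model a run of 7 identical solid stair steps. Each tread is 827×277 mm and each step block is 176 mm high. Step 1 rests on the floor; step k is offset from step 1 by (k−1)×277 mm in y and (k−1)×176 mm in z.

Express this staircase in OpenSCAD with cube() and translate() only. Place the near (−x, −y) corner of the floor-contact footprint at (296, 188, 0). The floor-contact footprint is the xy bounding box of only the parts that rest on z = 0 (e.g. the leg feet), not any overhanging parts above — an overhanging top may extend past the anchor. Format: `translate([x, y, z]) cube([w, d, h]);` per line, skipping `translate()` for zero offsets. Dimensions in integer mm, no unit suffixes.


translate([296, 188, 0]) cube([827, 277, 176]);
translate([296, 465, 176]) cube([827, 277, 176]);
translate([296, 742, 352]) cube([827, 277, 176]);
translate([296, 1019, 528]) cube([827, 277, 176]);
translate([296, 1296, 704]) cube([827, 277, 176]);
translate([296, 1573, 880]) cube([827, 277, 176]);
translate([296, 1850, 1056]) cube([827, 277, 176]);


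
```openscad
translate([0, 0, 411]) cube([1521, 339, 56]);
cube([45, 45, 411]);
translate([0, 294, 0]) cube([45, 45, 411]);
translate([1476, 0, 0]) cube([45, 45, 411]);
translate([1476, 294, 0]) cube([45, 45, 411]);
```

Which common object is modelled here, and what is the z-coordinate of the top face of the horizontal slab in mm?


A bench. The seat-top height is 467 mm.

A long slab on four corner posts — a bench. The slab sits at z = 411 with thickness 56, so the top is 411 + 56 = 467 mm.


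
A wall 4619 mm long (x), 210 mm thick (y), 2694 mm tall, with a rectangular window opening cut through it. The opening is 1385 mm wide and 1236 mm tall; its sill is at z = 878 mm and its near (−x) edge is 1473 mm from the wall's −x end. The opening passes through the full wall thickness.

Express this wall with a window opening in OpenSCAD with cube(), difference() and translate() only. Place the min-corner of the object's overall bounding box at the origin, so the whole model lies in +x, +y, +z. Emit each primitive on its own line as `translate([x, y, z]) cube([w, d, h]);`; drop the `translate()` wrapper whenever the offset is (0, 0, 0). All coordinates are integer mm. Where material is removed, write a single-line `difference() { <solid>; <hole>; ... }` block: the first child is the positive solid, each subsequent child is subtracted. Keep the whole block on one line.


difference() { cube([4619, 210, 2694]); translate([1473, 0, 878]) cube([1385, 210, 1236]); }


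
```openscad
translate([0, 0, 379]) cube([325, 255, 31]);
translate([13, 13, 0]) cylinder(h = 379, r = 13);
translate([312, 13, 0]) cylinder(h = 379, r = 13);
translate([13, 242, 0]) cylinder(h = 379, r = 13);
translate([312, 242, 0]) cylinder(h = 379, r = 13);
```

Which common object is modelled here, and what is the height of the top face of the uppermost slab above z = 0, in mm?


A stool. The seat height is 410 mm.

A 325×255×31 slab at z = 379 on four corner cylinders — a stool. The seat top is 379 + 31 = 410 mm.


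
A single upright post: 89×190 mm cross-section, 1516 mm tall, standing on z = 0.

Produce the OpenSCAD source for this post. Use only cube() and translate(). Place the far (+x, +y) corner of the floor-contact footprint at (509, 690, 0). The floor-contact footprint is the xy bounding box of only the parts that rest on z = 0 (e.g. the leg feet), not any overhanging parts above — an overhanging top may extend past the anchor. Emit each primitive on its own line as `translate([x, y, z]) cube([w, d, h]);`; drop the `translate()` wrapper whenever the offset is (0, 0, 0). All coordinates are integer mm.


translate([420, 500, 0]) cube([89, 190, 1516]);


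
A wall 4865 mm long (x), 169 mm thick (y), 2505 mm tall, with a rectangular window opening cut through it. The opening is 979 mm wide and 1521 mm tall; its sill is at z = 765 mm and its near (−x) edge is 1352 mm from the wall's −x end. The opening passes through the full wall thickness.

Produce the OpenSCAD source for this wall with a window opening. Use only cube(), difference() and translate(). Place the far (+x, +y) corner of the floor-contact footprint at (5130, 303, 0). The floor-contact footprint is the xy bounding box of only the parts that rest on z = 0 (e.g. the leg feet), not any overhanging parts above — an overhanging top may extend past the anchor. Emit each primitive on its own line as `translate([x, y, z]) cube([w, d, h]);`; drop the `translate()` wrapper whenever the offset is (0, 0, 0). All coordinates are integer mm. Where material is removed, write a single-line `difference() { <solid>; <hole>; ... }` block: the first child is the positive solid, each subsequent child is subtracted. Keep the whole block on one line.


difference() { translate([265, 134, 0]) cube([4865, 169, 2505]); translate([1617, 134, 765]) cube([979, 169, 1521]); }


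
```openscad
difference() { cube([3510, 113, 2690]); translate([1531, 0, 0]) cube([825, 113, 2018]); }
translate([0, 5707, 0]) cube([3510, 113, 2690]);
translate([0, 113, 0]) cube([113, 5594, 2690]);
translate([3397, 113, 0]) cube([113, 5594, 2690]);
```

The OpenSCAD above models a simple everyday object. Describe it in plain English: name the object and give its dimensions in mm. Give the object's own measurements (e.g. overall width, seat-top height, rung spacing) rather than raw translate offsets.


A single room: four walls, each 2690 mm tall and 113 mm thick, enclosing an outside footprint 3510×5820 mm (x × y), no floor or roof. The front and back walls (−y and +y sides) run the full x-width; the side walls fit between their inner faces. A door opening 825 mm wide and 2018 mm tall is cut through the front wall from the floor up, its −x edge 1531 mm from the wall's −x end.


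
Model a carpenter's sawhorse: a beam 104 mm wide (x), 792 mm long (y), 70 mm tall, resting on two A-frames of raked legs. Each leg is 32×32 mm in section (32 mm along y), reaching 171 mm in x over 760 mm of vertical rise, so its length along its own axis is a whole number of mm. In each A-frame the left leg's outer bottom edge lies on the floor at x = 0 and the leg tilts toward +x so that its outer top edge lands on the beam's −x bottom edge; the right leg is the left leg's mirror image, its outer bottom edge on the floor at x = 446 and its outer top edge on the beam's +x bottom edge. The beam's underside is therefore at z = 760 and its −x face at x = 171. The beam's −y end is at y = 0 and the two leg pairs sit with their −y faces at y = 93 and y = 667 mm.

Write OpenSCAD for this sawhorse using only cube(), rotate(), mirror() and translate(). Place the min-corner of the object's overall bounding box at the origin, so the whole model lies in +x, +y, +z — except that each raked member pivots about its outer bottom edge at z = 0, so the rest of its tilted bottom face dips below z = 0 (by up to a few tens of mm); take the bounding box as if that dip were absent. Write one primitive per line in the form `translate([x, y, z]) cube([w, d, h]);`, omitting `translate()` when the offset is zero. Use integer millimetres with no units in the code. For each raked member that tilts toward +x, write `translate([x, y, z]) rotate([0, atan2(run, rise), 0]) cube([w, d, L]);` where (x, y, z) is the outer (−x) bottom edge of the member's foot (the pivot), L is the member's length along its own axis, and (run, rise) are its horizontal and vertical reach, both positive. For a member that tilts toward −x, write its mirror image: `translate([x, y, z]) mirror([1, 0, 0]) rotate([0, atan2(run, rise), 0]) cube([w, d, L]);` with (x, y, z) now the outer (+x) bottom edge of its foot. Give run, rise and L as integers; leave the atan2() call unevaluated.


translate([171, 0, 760]) cube([104, 792, 70]);
translate([0, 93, 0]) rotate([0, atan2(171, 760), 0]) cube([32, 32, 779]);
translate([446, 93, 0]) mirror([1, 0, 0]) rotate([0, atan2(171, 760), 0]) cube([32, 32, 779]);
translate([0, 667, 0]) rotate([0, atan2(171, 760), 0]) cube([32, 32, 779]);
translate([446, 667, 0]) mirror([1, 0, 0]) rotate([0, atan2(171, 760), 0]) cube([32, 32, 779]);


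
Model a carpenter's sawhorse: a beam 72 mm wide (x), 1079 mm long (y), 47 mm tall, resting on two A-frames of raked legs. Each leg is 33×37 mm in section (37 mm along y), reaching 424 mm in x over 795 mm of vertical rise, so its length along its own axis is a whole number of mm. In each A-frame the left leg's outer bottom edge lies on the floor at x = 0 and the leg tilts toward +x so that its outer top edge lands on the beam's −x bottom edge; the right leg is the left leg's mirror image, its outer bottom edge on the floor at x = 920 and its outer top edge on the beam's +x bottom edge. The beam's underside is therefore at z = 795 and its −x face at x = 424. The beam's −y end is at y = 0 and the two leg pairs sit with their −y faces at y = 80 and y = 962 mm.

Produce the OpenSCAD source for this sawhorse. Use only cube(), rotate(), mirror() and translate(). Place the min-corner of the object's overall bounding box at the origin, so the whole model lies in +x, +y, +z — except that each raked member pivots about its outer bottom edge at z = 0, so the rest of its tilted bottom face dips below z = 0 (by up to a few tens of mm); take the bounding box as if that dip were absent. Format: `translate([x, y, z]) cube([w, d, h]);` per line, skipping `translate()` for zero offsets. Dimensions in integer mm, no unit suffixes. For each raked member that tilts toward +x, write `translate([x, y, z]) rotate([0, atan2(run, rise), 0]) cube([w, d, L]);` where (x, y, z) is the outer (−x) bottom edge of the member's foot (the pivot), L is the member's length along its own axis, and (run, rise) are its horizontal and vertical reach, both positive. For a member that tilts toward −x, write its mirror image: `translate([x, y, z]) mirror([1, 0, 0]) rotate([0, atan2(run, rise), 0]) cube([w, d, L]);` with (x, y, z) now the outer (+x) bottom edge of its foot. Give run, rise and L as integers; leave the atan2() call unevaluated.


// leg length = √(424² + 795²) = 901
// right-leg outer foot x = 2·424 + 72 = 920
// beam min-corner = (424, 0, 795)
translate([424, 0, 795]) cube([72, 1079, 47]);
translate([0, 80, 0]) rotate([0, atan2(424, 795), 0]) cube([33, 37, 901]);
translate([920, 80, 0]) mirror([1, 0, 0]) rotate([0, atan2(424, 795), 0]) cube([33, 37, 901]);
translate([0, 962, 0]) rotate([0, atan2(424, 795), 0]) cube([33, 37, 901]);
translate([920, 962, 0]) mirror([1, 0, 0]) rotate([0, atan2(424, 795), 0]) cube([33, 37, 901]);


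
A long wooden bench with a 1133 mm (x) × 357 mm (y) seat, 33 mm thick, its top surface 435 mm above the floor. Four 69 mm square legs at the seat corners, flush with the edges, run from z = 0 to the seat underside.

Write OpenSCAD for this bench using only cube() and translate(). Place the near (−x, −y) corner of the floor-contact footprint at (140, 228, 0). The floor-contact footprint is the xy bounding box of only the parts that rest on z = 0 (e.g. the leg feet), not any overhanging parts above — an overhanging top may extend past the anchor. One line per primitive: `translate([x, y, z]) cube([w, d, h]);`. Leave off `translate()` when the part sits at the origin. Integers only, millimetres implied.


translate([140, 228, 402]) cube([1133, 357, 33]);
translate([140, 228, 0]) cube([69, 69, 402]);
translate([140, 516, 0]) cube([69, 69, 402]);
translate([1204, 228, 0]) cube([69, 69, 402]);
translate([1204, 516, 0]) cube([69, 69, 402]);


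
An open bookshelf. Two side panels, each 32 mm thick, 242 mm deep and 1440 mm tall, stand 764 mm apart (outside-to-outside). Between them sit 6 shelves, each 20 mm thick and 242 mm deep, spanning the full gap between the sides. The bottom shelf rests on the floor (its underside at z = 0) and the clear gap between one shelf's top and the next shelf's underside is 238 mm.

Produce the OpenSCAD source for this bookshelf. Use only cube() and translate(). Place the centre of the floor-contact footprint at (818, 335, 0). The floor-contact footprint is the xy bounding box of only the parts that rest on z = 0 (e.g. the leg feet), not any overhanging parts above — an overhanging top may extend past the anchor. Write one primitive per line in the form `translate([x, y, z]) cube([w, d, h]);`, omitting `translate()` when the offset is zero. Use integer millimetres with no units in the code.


translate([436, 214, 0]) cube([32, 242, 1440]);
translate([1168, 214, 0]) cube([32, 242, 1440]);
translate([468, 214, 0]) cube([700, 242, 20]);
translate([468, 214, 258]) cube([700, 242, 20]);
translate([468, 214, 516]) cube([700, 242, 20]);
translate([468, 214, 774]) cube([700, 242, 20]);
translate([468, 214, 1032]) cube([700, 242, 20]);
translate([468, 214, 1290]) cube([700, 242, 20]);


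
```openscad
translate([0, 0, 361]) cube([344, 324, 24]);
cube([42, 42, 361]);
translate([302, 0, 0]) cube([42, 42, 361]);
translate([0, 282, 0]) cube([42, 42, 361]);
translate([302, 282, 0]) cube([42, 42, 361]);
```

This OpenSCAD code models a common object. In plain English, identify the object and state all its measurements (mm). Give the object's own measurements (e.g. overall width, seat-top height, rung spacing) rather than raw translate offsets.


A simple wooden stool: a rectangular seat 344 mm (x) by 324 mm (y), 24 mm thick, top face at z = 385 mm, on four square legs, each 42×42 mm in cross-section. The legs rest on z = 0, each flush with a corner of the seat.


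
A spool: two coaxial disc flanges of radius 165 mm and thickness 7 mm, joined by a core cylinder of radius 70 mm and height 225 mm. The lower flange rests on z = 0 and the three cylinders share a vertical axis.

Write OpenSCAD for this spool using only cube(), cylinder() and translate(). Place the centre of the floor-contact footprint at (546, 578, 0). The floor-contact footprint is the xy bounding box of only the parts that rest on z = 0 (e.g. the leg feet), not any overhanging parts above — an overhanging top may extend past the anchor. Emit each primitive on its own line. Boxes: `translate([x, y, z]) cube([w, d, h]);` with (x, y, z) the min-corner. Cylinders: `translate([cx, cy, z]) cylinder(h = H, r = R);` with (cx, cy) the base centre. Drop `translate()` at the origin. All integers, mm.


translate([546, 578, 0]) cylinder(h = 7, r = 165);
translate([546, 578, 7]) cylinder(h = 225, r = 70);
translate([546, 578, 232]) cylinder(h = 7, r = 165);


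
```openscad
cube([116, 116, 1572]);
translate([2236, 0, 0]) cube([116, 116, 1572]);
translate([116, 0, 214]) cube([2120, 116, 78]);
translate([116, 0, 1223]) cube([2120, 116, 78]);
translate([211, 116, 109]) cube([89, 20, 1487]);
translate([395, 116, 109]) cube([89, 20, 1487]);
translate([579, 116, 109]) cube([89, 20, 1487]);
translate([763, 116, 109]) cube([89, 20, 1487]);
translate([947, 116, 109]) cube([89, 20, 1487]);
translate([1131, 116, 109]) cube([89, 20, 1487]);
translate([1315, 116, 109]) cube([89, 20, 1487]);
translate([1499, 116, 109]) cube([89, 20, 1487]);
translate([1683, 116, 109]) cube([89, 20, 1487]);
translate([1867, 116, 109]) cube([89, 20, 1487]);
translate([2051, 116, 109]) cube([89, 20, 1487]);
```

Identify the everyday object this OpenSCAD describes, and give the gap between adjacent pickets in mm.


A fence section. The picket gap is 95 mm.

Two posts, two rails, 11 pickets — a fence section. Span 2120 mm holds 11 pickets of 89 mm with 12 equal gaps: ⌊(2120 − 11·89) / 12⌋ = 95 mm.


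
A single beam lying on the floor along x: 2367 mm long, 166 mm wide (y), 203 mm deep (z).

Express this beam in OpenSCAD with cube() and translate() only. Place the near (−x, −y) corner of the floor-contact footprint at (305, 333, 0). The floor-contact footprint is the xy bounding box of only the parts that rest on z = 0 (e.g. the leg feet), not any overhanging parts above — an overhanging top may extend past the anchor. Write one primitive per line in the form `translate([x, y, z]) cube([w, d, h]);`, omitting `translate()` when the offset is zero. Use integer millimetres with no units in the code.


translate([305, 333, 0]) cube([2367, 166, 203]);


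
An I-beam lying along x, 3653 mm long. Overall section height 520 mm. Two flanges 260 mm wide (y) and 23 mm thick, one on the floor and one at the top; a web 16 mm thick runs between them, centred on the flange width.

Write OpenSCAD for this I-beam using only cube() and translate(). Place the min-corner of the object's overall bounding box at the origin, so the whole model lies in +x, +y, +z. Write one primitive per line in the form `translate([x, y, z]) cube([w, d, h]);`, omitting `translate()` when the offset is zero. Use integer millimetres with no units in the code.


cube([3653, 260, 23]);
translate([0, 122, 23]) cube([3653, 16, 474]);
translate([0, 0, 497]) cube([3653, 260, 23]);


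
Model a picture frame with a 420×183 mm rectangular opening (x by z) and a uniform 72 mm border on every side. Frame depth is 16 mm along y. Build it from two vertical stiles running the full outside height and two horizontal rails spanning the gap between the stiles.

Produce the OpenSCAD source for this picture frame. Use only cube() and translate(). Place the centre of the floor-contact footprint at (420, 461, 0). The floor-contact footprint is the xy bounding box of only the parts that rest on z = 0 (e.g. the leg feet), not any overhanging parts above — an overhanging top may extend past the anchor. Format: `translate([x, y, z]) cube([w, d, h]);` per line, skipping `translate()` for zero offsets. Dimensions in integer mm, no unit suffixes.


translate([138, 453, 0]) cube([72, 16, 327]);
translate([630, 453, 0]) cube([72, 16, 327]);
translate([210, 453, 0]) cube([420, 16, 72]);
translate([210, 453, 255]) cube([420, 16, 72]);


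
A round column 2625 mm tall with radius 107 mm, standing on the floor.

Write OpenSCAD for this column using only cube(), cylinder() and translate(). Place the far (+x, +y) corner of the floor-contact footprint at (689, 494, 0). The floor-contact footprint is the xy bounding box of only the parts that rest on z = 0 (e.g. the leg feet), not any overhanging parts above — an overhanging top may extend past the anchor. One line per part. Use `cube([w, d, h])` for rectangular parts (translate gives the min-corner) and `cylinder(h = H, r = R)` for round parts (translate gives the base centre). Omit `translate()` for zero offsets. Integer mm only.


translate([582, 387, 0]) cylinder(h = 2625, r = 107);


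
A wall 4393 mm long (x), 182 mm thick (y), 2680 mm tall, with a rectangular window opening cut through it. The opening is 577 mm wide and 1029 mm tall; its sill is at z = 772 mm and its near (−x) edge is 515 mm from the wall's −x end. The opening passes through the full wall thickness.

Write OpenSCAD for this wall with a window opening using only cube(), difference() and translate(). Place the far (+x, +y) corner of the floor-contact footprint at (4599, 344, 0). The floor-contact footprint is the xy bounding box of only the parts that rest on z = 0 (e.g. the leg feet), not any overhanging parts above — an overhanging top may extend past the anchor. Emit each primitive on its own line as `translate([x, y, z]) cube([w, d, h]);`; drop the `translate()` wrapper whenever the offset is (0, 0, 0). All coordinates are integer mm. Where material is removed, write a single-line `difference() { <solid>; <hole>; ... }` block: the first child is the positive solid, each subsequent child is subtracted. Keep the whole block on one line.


difference() { translate([206, 162, 0]) cube([4393, 182, 2680]); translate([721, 162, 772]) cube([577, 182, 1029]); }


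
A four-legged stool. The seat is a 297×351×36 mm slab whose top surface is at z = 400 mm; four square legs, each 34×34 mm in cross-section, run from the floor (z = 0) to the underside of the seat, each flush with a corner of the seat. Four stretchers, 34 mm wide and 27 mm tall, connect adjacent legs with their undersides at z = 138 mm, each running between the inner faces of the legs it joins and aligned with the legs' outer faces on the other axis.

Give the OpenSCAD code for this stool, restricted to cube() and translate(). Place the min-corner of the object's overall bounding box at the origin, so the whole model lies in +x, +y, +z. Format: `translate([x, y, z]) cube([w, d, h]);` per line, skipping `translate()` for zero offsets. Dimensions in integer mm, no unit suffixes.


translate([0, 0, 364]) cube([297, 351, 36]);
cube([34, 34, 364]);
translate([263, 0, 0]) cube([34, 34, 364]);
translate([0, 317, 0]) cube([34, 34, 364]);
translate([263, 317, 0]) cube([34, 34, 364]);
translate([34, 0, 138]) cube([229, 34, 27]);
translate([34, 317, 138]) cube([229, 34, 27]);
translate([0, 34, 138]) cube([34, 283, 27]);
translate([263, 34, 138]) cube([34, 283, 27]);


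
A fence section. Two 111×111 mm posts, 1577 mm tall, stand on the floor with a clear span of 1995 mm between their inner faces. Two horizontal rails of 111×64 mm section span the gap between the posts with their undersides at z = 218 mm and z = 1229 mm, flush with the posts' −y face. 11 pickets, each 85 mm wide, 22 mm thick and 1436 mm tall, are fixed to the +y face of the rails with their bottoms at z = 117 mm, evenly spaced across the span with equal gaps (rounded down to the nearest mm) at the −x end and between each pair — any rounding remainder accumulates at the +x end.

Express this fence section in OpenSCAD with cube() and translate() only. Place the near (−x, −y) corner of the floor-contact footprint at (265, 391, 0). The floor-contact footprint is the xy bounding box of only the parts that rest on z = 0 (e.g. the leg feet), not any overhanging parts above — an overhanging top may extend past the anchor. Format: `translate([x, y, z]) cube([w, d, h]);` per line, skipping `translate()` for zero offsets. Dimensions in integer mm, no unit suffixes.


translate([265, 391, 0]) cube([111, 111, 1577]);
translate([2371, 391, 0]) cube([111, 111, 1577]);
translate([376, 391, 218]) cube([1995, 111, 64]);
translate([376, 391, 1229]) cube([1995, 111, 64]);
translate([464, 502, 117]) cube([85, 22, 1436]);
translate([637, 502, 117]) cube([85, 22, 1436]);
translate([810, 502, 117]) cube([85, 22, 1436]);
translate([983, 502, 117]) cube([85, 22, 1436]);
translate([1156, 502, 117]) cube([85, 22, 1436]);
translate([1329, 502, 117]) cube([85, 22, 1436]);
translate([1502, 502, 117]) cube([85, 22, 1436]);
translate([1675, 502, 117]) cube([85, 22, 1436]);
translate([1848, 502, 117]) cube([85, 22, 1436]);
translate([2021, 502, 117]) cube([85, 22, 1436]);
translate([2194, 502, 117]) cube([85, 22, 1436]);


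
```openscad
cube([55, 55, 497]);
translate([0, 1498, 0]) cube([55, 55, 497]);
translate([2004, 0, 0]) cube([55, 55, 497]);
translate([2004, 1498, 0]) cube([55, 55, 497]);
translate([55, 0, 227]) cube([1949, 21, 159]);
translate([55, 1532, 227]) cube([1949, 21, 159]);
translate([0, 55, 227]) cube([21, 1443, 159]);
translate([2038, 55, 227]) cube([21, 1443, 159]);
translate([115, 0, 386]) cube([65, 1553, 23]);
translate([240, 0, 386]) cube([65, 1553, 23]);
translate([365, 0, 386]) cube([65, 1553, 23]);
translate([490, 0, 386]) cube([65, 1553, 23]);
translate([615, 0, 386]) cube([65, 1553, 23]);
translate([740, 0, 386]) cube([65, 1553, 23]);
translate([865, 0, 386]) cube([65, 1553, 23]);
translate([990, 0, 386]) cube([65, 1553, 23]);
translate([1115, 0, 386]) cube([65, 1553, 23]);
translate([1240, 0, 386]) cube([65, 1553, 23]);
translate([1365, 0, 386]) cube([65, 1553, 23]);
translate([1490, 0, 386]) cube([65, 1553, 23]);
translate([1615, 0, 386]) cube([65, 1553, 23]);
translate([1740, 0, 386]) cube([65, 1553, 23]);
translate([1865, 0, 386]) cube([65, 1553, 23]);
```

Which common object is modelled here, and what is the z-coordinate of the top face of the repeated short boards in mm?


A bed frame. The slat-top height is 409 mm.

Four posts, four rails, and a row of slats — a bed frame. Slats sit on the rails at z = 227 + 159 = 386; with slat thickness 23, the top is 409 mm.


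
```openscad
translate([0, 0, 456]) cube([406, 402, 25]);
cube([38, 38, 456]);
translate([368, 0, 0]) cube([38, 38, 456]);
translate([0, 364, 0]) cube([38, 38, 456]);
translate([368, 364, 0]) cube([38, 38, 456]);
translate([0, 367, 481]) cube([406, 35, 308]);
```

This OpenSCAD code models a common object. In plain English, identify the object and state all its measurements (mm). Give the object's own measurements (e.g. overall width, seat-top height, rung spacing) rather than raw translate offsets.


A chair. The seat is a 406×402×25 mm slab with its top at z = 481 mm, on four 38×38 mm corner legs (flush with the seat edges, standing on z = 0). A flat backrest 35 mm thick, 308 mm tall, spans the full seat width and rises from the seat top along its +y edge, rear face flush with the rear of the seat.


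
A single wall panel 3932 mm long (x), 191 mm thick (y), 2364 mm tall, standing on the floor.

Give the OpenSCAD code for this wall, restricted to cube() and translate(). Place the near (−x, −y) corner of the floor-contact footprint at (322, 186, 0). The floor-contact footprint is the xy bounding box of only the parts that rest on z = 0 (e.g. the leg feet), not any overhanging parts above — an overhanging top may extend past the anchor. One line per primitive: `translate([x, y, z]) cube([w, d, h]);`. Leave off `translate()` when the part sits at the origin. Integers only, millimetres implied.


translate([322, 186, 0]) cube([3932, 191, 2364]);


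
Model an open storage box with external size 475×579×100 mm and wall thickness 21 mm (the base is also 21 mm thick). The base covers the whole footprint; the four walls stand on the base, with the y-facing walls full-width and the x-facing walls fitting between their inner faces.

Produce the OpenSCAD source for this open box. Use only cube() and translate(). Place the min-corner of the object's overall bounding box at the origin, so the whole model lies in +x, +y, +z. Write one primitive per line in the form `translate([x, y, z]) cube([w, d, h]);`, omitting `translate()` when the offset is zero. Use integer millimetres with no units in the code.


cube([475, 579, 21]);
translate([0, 0, 21]) cube([475, 21, 79]);
translate([0, 558, 21]) cube([475, 21, 79]);
translate([0, 21, 21]) cube([21, 537, 79]);
translate([454, 21, 21]) cube([21, 537, 79]);


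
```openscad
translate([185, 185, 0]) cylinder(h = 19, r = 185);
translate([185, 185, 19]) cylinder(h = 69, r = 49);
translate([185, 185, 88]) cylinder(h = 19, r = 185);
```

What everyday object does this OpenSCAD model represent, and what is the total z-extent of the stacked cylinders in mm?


A spool. The overall height is 107 mm.

Three coaxial cylinders, large–small–large — a spool. Two 19 mm flanges and a 69 mm core give 19 + 69 + 19 = 107 mm.


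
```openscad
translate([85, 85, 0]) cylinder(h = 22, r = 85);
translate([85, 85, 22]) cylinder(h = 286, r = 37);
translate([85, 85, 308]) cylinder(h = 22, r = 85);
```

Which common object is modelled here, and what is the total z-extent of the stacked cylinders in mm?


A spool. The overall height is 330 mm.

Three coaxial cylinders, large–small–large — a spool. Two 22 mm flanges and a 286 mm core give 22 + 286 + 22 = 330 mm.


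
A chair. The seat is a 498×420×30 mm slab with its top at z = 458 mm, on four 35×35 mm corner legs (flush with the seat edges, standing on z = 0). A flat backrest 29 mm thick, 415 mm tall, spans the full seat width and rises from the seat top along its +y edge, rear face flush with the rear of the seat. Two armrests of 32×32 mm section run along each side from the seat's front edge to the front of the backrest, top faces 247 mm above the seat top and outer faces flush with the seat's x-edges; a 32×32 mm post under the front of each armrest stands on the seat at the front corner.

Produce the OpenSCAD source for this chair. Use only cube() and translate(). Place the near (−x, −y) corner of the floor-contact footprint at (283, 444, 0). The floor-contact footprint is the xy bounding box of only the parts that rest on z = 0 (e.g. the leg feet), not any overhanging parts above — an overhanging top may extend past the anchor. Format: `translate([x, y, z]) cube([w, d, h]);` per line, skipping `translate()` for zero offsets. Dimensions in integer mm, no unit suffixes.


// leg_h = 458 - 30 = 428
// arm post h = 247 - 32 = 215
translate([283, 444, 428]) cube([498, 420, 30]);
translate([283, 444, 0]) cube([35, 35, 428]);
translate([746, 444, 0]) cube([35, 35, 428]);
translate([283, 829, 0]) cube([35, 35, 428]);
translate([746, 829, 0]) cube([35, 35, 428]);
translate([283, 835, 458]) cube([498, 29, 415]);
translate([283, 444, 673]) cube([32, 391, 32]);
translate([749, 444, 673]) cube([32, 391, 32]);
translate([283, 444, 458]) cube([32, 32, 215]);
translate([749, 444, 458]) cube([32, 32, 215]);


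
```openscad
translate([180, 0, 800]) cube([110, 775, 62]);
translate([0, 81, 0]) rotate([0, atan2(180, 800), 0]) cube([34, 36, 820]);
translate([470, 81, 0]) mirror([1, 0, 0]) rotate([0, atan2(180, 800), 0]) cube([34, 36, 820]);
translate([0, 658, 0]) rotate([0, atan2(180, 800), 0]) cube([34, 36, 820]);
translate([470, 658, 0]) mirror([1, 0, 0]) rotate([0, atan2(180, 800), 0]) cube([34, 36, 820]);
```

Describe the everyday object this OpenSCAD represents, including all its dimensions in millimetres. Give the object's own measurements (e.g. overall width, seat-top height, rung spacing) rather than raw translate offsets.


A sawhorse. A 110×775×62 mm beam (x, y, z) sits on two A-frame leg pairs. Each pair is two raked legs of 34×36 mm section (36 mm along y) splaying symmetrically in x. Each leg rises 800 mm vertically over 180 mm of horizontal reach and is 820 mm long along its own axis. Every leg's outer bottom edge rests on the floor and its outer top edge meets a bottom edge of the beam — the left legs (tilting toward +x) meet the beam's −x bottom edge, the right legs (their mirror images, tilting toward −x) meet its +x bottom edge — so the leg tops tuck under the beam, the beam's underside is 800 mm above the floor, and the feet are 470 mm apart outside-to-outside with the beam centred between them. The two leg pairs are set in 81 mm from either end of the beam.


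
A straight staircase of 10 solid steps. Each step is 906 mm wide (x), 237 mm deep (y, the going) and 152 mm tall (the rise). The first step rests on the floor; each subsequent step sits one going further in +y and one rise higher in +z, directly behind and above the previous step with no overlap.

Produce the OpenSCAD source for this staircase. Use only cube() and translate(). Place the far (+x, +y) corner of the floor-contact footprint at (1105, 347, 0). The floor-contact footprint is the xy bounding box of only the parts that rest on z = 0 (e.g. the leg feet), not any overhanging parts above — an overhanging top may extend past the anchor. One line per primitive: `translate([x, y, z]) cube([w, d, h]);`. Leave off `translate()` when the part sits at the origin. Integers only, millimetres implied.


translate([199, 110, 0]) cube([906, 237, 152]);
translate([199, 347, 152]) cube([906, 237, 152]);
translate([199, 584, 304]) cube([906, 237, 152]);
translate([199, 821, 456]) cube([906, 237, 152]);
translate([199, 1058, 608]) cube([906, 237, 152]);
translate([199, 1295, 760]) cube([906, 237, 152]);
translate([199, 1532, 912]) cube([906, 237, 152]);
translate([199, 1769, 1064]) cube([906, 237, 152]);
translate([199, 2006, 1216]) cube([906, 237, 152]);
translate([199, 2243, 1368]) cube([906, 237, 152]);


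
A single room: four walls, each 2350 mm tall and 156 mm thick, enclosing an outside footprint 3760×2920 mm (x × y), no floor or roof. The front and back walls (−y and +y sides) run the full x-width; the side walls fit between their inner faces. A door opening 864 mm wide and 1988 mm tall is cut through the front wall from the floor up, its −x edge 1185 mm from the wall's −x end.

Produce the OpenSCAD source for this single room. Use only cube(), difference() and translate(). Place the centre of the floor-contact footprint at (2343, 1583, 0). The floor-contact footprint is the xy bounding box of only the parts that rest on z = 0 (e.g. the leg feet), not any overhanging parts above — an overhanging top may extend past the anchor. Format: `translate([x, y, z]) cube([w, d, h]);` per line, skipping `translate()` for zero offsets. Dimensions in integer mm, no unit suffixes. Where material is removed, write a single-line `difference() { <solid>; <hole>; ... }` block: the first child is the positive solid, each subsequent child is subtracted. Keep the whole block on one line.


difference() { translate([463, 123, 0]) cube([3760, 156, 2350]); translate([1648, 123, 0]) cube([864, 156, 1988]); }
translate([463, 2887, 0]) cube([3760, 156, 2350]);
translate([463, 279, 0]) cube([156, 2608, 2350]);
translate([4067, 279, 0]) cube([156, 2608, 2350]);


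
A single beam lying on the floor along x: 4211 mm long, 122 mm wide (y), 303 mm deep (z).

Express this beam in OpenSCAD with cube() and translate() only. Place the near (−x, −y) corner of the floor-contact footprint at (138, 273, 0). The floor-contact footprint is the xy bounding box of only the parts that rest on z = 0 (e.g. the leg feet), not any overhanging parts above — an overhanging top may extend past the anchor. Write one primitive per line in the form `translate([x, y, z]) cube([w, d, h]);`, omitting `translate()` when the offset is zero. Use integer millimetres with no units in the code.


translate([138, 273, 0]) cube([4211, 122, 303]);


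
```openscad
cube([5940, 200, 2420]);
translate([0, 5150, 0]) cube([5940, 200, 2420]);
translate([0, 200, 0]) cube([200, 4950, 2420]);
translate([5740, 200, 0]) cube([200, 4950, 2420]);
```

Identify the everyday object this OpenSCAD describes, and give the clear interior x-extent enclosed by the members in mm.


A house (or room) frame. The interior width is 5540 mm.

Four 2420 mm walls enclosing a rectangle with no floor or roof — a room or house frame. Outside width is 5940 mm and wall thickness is 200 mm, so the interior width is 5940 − 2 × 200 = 5540 mm.


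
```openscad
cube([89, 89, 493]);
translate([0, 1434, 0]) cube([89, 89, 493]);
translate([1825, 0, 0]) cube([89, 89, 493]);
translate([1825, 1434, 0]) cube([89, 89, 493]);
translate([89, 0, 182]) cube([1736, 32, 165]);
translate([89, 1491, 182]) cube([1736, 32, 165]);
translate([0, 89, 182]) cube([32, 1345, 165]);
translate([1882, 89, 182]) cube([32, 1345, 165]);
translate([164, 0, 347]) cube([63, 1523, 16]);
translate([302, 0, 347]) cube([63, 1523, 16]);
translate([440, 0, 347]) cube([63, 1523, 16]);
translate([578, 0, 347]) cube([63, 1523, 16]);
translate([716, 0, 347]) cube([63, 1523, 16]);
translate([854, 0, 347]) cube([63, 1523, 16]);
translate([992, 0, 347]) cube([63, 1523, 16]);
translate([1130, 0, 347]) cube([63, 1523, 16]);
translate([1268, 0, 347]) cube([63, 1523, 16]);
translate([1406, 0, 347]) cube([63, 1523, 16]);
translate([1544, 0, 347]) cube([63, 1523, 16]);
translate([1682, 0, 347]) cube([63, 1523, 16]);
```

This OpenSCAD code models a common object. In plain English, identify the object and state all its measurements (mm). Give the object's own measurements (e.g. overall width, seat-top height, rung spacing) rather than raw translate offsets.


A bed frame 1914 mm long (x) by 1523 mm wide (y). Four 89×89 mm corner posts, 493 mm tall, at the corners of the footprint. Four rails of 32 mm thickness and 165 mm height run between adjacent posts with their undersides at z = 182 mm, their outer faces flush with the outside of the frame (the two x-running rails run between the posts' inner faces; the two y-running rails run between the posts' inner faces). 12 slats, each 63 mm wide (x) and 16 mm thick, lie across the top of the two x-running rails, running the full 1523 mm width of the frame in y; along x they sit between the end posts with a 75 mm gap after the −x posts and between neighbouring slats, leaving 80 mm before the +x posts.
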